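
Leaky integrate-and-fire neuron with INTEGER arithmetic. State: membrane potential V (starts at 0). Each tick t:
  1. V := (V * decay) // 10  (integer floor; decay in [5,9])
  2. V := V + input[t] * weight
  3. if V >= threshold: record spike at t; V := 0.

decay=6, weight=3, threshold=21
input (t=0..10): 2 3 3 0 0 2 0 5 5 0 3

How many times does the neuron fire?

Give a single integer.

t=0: input=2 -> V=6
t=1: input=3 -> V=12
t=2: input=3 -> V=16
t=3: input=0 -> V=9
t=4: input=0 -> V=5
t=5: input=2 -> V=9
t=6: input=0 -> V=5
t=7: input=5 -> V=18
t=8: input=5 -> V=0 FIRE
t=9: input=0 -> V=0
t=10: input=3 -> V=9

Answer: 1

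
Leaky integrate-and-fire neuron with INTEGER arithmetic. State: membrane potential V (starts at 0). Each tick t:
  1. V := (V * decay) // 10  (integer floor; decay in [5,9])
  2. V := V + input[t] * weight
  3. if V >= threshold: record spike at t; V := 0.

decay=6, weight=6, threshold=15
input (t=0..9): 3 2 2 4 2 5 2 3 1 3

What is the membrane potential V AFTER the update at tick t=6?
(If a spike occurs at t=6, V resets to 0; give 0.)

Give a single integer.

Answer: 12

Derivation:
t=0: input=3 -> V=0 FIRE
t=1: input=2 -> V=12
t=2: input=2 -> V=0 FIRE
t=3: input=4 -> V=0 FIRE
t=4: input=2 -> V=12
t=5: input=5 -> V=0 FIRE
t=6: input=2 -> V=12
t=7: input=3 -> V=0 FIRE
t=8: input=1 -> V=6
t=9: input=3 -> V=0 FIRE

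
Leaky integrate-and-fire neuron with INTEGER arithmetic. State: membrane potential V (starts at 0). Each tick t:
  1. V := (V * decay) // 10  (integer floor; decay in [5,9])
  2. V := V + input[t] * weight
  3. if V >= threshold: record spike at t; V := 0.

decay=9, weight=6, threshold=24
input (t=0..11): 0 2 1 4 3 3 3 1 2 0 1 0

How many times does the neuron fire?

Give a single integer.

t=0: input=0 -> V=0
t=1: input=2 -> V=12
t=2: input=1 -> V=16
t=3: input=4 -> V=0 FIRE
t=4: input=3 -> V=18
t=5: input=3 -> V=0 FIRE
t=6: input=3 -> V=18
t=7: input=1 -> V=22
t=8: input=2 -> V=0 FIRE
t=9: input=0 -> V=0
t=10: input=1 -> V=6
t=11: input=0 -> V=5

Answer: 3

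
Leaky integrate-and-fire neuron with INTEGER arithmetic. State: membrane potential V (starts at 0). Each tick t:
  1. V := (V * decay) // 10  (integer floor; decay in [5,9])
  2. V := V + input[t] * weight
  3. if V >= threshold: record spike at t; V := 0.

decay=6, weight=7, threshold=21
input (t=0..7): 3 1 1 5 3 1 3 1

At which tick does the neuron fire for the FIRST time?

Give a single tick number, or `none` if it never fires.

Answer: 0

Derivation:
t=0: input=3 -> V=0 FIRE
t=1: input=1 -> V=7
t=2: input=1 -> V=11
t=3: input=5 -> V=0 FIRE
t=4: input=3 -> V=0 FIRE
t=5: input=1 -> V=7
t=6: input=3 -> V=0 FIRE
t=7: input=1 -> V=7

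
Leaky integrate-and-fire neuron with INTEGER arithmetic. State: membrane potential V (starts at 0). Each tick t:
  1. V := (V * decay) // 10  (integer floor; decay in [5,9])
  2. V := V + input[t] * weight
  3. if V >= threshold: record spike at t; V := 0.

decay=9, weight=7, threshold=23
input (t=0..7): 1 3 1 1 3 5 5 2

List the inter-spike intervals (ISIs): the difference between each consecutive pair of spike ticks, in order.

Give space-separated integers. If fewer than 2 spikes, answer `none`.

Answer: 3 1 1

Derivation:
t=0: input=1 -> V=7
t=1: input=3 -> V=0 FIRE
t=2: input=1 -> V=7
t=3: input=1 -> V=13
t=4: input=3 -> V=0 FIRE
t=5: input=5 -> V=0 FIRE
t=6: input=5 -> V=0 FIRE
t=7: input=2 -> V=14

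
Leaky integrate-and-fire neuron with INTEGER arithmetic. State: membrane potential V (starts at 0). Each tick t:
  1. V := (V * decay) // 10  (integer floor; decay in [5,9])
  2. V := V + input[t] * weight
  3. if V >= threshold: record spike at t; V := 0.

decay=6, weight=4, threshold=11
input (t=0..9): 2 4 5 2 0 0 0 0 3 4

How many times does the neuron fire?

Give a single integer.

t=0: input=2 -> V=8
t=1: input=4 -> V=0 FIRE
t=2: input=5 -> V=0 FIRE
t=3: input=2 -> V=8
t=4: input=0 -> V=4
t=5: input=0 -> V=2
t=6: input=0 -> V=1
t=7: input=0 -> V=0
t=8: input=3 -> V=0 FIRE
t=9: input=4 -> V=0 FIRE

Answer: 4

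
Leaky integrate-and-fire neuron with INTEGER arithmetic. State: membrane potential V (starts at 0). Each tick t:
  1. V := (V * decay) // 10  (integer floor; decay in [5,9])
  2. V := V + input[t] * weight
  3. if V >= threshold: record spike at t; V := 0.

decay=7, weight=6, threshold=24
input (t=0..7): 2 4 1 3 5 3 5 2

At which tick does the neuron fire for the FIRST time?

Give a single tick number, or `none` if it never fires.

t=0: input=2 -> V=12
t=1: input=4 -> V=0 FIRE
t=2: input=1 -> V=6
t=3: input=3 -> V=22
t=4: input=5 -> V=0 FIRE
t=5: input=3 -> V=18
t=6: input=5 -> V=0 FIRE
t=7: input=2 -> V=12

Answer: 1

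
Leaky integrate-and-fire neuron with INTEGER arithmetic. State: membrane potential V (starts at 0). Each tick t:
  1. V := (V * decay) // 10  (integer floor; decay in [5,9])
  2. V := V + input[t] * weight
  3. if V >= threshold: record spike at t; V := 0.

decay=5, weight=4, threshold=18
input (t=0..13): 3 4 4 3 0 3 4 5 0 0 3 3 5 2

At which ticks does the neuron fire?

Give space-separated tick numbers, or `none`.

Answer: 1 3 6 7 11 12

Derivation:
t=0: input=3 -> V=12
t=1: input=4 -> V=0 FIRE
t=2: input=4 -> V=16
t=3: input=3 -> V=0 FIRE
t=4: input=0 -> V=0
t=5: input=3 -> V=12
t=6: input=4 -> V=0 FIRE
t=7: input=5 -> V=0 FIRE
t=8: input=0 -> V=0
t=9: input=0 -> V=0
t=10: input=3 -> V=12
t=11: input=3 -> V=0 FIRE
t=12: input=5 -> V=0 FIRE
t=13: input=2 -> V=8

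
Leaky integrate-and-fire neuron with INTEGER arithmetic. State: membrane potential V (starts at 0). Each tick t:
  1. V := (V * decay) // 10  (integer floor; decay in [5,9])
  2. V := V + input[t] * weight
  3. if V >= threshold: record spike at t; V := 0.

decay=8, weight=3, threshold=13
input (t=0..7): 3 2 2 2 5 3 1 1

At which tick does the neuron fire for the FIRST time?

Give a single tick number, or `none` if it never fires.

Answer: 1

Derivation:
t=0: input=3 -> V=9
t=1: input=2 -> V=0 FIRE
t=2: input=2 -> V=6
t=3: input=2 -> V=10
t=4: input=5 -> V=0 FIRE
t=5: input=3 -> V=9
t=6: input=1 -> V=10
t=7: input=1 -> V=11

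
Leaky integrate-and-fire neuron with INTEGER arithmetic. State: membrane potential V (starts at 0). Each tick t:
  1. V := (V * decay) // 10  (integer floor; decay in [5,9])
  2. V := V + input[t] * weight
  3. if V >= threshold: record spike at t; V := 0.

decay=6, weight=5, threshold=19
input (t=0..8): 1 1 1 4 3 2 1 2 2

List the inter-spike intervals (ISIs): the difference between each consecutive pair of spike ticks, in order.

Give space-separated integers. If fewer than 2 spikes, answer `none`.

Answer: 2

Derivation:
t=0: input=1 -> V=5
t=1: input=1 -> V=8
t=2: input=1 -> V=9
t=3: input=4 -> V=0 FIRE
t=4: input=3 -> V=15
t=5: input=2 -> V=0 FIRE
t=6: input=1 -> V=5
t=7: input=2 -> V=13
t=8: input=2 -> V=17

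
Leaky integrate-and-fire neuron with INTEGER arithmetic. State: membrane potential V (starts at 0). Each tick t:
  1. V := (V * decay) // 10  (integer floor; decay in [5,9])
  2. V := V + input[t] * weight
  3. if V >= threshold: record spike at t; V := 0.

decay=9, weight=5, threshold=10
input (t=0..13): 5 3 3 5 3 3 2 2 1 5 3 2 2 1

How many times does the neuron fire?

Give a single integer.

Answer: 12

Derivation:
t=0: input=5 -> V=0 FIRE
t=1: input=3 -> V=0 FIRE
t=2: input=3 -> V=0 FIRE
t=3: input=5 -> V=0 FIRE
t=4: input=3 -> V=0 FIRE
t=5: input=3 -> V=0 FIRE
t=6: input=2 -> V=0 FIRE
t=7: input=2 -> V=0 FIRE
t=8: input=1 -> V=5
t=9: input=5 -> V=0 FIRE
t=10: input=3 -> V=0 FIRE
t=11: input=2 -> V=0 FIRE
t=12: input=2 -> V=0 FIRE
t=13: input=1 -> V=5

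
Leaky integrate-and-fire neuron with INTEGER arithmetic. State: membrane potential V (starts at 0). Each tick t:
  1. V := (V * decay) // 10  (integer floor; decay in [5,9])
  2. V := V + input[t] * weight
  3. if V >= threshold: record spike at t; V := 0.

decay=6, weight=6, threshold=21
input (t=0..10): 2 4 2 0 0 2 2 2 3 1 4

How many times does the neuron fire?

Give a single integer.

t=0: input=2 -> V=12
t=1: input=4 -> V=0 FIRE
t=2: input=2 -> V=12
t=3: input=0 -> V=7
t=4: input=0 -> V=4
t=5: input=2 -> V=14
t=6: input=2 -> V=20
t=7: input=2 -> V=0 FIRE
t=8: input=3 -> V=18
t=9: input=1 -> V=16
t=10: input=4 -> V=0 FIRE

Answer: 3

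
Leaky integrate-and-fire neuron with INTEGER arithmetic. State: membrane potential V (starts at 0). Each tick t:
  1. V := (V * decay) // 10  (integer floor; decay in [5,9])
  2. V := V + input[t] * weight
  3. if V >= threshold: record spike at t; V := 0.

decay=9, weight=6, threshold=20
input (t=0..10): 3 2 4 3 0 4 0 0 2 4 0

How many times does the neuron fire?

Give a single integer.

t=0: input=3 -> V=18
t=1: input=2 -> V=0 FIRE
t=2: input=4 -> V=0 FIRE
t=3: input=3 -> V=18
t=4: input=0 -> V=16
t=5: input=4 -> V=0 FIRE
t=6: input=0 -> V=0
t=7: input=0 -> V=0
t=8: input=2 -> V=12
t=9: input=4 -> V=0 FIRE
t=10: input=0 -> V=0

Answer: 4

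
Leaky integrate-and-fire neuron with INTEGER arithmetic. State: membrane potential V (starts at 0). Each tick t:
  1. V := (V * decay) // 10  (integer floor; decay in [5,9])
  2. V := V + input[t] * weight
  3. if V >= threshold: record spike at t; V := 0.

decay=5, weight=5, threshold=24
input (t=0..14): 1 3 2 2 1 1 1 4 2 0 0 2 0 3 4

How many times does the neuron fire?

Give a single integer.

Answer: 2

Derivation:
t=0: input=1 -> V=5
t=1: input=3 -> V=17
t=2: input=2 -> V=18
t=3: input=2 -> V=19
t=4: input=1 -> V=14
t=5: input=1 -> V=12
t=6: input=1 -> V=11
t=7: input=4 -> V=0 FIRE
t=8: input=2 -> V=10
t=9: input=0 -> V=5
t=10: input=0 -> V=2
t=11: input=2 -> V=11
t=12: input=0 -> V=5
t=13: input=3 -> V=17
t=14: input=4 -> V=0 FIRE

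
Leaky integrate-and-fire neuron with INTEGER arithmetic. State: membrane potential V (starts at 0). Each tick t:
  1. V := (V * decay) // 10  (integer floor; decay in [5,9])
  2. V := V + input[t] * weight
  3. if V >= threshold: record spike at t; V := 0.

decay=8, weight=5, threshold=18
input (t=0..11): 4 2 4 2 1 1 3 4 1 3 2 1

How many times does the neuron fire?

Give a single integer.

Answer: 5

Derivation:
t=0: input=4 -> V=0 FIRE
t=1: input=2 -> V=10
t=2: input=4 -> V=0 FIRE
t=3: input=2 -> V=10
t=4: input=1 -> V=13
t=5: input=1 -> V=15
t=6: input=3 -> V=0 FIRE
t=7: input=4 -> V=0 FIRE
t=8: input=1 -> V=5
t=9: input=3 -> V=0 FIRE
t=10: input=2 -> V=10
t=11: input=1 -> V=13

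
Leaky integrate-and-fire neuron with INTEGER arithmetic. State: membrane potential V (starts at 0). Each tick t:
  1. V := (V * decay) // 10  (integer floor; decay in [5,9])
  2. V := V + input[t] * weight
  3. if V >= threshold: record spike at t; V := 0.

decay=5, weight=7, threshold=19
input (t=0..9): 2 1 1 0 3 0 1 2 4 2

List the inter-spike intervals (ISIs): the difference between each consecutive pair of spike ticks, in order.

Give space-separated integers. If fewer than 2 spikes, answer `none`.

t=0: input=2 -> V=14
t=1: input=1 -> V=14
t=2: input=1 -> V=14
t=3: input=0 -> V=7
t=4: input=3 -> V=0 FIRE
t=5: input=0 -> V=0
t=6: input=1 -> V=7
t=7: input=2 -> V=17
t=8: input=4 -> V=0 FIRE
t=9: input=2 -> V=14

Answer: 4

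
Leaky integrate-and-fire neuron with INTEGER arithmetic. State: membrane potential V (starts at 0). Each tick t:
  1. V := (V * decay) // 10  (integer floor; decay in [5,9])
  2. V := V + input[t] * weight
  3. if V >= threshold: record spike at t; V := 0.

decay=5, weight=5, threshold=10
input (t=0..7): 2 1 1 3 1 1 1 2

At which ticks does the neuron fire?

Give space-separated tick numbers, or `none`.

Answer: 0 3 7

Derivation:
t=0: input=2 -> V=0 FIRE
t=1: input=1 -> V=5
t=2: input=1 -> V=7
t=3: input=3 -> V=0 FIRE
t=4: input=1 -> V=5
t=5: input=1 -> V=7
t=6: input=1 -> V=8
t=7: input=2 -> V=0 FIRE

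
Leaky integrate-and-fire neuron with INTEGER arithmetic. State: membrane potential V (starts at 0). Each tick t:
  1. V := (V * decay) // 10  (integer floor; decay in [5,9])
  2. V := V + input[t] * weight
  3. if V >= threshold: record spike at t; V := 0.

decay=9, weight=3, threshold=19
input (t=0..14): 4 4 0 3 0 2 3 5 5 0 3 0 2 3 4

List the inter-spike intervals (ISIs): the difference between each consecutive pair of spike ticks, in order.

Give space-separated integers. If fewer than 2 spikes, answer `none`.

t=0: input=4 -> V=12
t=1: input=4 -> V=0 FIRE
t=2: input=0 -> V=0
t=3: input=3 -> V=9
t=4: input=0 -> V=8
t=5: input=2 -> V=13
t=6: input=3 -> V=0 FIRE
t=7: input=5 -> V=15
t=8: input=5 -> V=0 FIRE
t=9: input=0 -> V=0
t=10: input=3 -> V=9
t=11: input=0 -> V=8
t=12: input=2 -> V=13
t=13: input=3 -> V=0 FIRE
t=14: input=4 -> V=12

Answer: 5 2 5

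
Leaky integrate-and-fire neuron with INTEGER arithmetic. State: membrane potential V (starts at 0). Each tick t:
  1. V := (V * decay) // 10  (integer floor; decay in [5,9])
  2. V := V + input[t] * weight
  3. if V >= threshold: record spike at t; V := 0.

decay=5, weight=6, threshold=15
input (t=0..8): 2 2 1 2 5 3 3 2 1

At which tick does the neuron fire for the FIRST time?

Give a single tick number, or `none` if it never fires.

Answer: 1

Derivation:
t=0: input=2 -> V=12
t=1: input=2 -> V=0 FIRE
t=2: input=1 -> V=6
t=3: input=2 -> V=0 FIRE
t=4: input=5 -> V=0 FIRE
t=5: input=3 -> V=0 FIRE
t=6: input=3 -> V=0 FIRE
t=7: input=2 -> V=12
t=8: input=1 -> V=12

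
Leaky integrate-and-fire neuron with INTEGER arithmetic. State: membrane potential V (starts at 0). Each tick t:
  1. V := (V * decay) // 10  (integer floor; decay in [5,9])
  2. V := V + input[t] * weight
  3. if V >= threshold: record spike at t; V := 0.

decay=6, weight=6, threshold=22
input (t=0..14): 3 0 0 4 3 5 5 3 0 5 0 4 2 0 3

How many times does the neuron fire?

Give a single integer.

Answer: 6

Derivation:
t=0: input=3 -> V=18
t=1: input=0 -> V=10
t=2: input=0 -> V=6
t=3: input=4 -> V=0 FIRE
t=4: input=3 -> V=18
t=5: input=5 -> V=0 FIRE
t=6: input=5 -> V=0 FIRE
t=7: input=3 -> V=18
t=8: input=0 -> V=10
t=9: input=5 -> V=0 FIRE
t=10: input=0 -> V=0
t=11: input=4 -> V=0 FIRE
t=12: input=2 -> V=12
t=13: input=0 -> V=7
t=14: input=3 -> V=0 FIRE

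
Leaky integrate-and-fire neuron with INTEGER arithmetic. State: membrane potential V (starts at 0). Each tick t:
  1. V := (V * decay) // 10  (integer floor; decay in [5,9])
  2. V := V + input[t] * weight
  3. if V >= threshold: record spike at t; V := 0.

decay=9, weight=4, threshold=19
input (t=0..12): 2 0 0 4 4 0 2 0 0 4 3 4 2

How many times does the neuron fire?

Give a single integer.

Answer: 4

Derivation:
t=0: input=2 -> V=8
t=1: input=0 -> V=7
t=2: input=0 -> V=6
t=3: input=4 -> V=0 FIRE
t=4: input=4 -> V=16
t=5: input=0 -> V=14
t=6: input=2 -> V=0 FIRE
t=7: input=0 -> V=0
t=8: input=0 -> V=0
t=9: input=4 -> V=16
t=10: input=3 -> V=0 FIRE
t=11: input=4 -> V=16
t=12: input=2 -> V=0 FIRE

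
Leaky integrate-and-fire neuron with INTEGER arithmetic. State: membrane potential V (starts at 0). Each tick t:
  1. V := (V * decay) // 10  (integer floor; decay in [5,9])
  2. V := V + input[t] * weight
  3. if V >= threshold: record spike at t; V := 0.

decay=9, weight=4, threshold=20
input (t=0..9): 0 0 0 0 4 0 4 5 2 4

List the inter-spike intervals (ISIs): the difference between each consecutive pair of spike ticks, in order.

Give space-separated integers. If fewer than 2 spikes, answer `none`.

t=0: input=0 -> V=0
t=1: input=0 -> V=0
t=2: input=0 -> V=0
t=3: input=0 -> V=0
t=4: input=4 -> V=16
t=5: input=0 -> V=14
t=6: input=4 -> V=0 FIRE
t=7: input=5 -> V=0 FIRE
t=8: input=2 -> V=8
t=9: input=4 -> V=0 FIRE

Answer: 1 2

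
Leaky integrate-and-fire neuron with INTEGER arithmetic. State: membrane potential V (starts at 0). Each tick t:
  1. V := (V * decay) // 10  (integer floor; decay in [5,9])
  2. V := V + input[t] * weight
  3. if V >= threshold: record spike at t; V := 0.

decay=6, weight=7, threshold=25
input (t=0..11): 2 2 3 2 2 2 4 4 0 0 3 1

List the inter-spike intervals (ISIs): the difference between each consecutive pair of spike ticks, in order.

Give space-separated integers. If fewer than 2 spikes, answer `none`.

t=0: input=2 -> V=14
t=1: input=2 -> V=22
t=2: input=3 -> V=0 FIRE
t=3: input=2 -> V=14
t=4: input=2 -> V=22
t=5: input=2 -> V=0 FIRE
t=6: input=4 -> V=0 FIRE
t=7: input=4 -> V=0 FIRE
t=8: input=0 -> V=0
t=9: input=0 -> V=0
t=10: input=3 -> V=21
t=11: input=1 -> V=19

Answer: 3 1 1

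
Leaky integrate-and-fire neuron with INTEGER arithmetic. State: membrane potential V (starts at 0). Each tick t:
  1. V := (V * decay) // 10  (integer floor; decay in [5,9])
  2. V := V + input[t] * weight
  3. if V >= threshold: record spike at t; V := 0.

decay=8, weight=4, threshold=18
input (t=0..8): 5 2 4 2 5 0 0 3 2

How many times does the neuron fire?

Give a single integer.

t=0: input=5 -> V=0 FIRE
t=1: input=2 -> V=8
t=2: input=4 -> V=0 FIRE
t=3: input=2 -> V=8
t=4: input=5 -> V=0 FIRE
t=5: input=0 -> V=0
t=6: input=0 -> V=0
t=7: input=3 -> V=12
t=8: input=2 -> V=17

Answer: 3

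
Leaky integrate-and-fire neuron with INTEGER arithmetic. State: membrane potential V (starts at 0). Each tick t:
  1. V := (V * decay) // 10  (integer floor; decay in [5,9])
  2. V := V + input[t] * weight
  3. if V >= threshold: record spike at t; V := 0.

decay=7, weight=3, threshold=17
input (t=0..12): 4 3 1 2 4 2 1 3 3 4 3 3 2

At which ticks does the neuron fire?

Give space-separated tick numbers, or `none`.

Answer: 1 4 8 10

Derivation:
t=0: input=4 -> V=12
t=1: input=3 -> V=0 FIRE
t=2: input=1 -> V=3
t=3: input=2 -> V=8
t=4: input=4 -> V=0 FIRE
t=5: input=2 -> V=6
t=6: input=1 -> V=7
t=7: input=3 -> V=13
t=8: input=3 -> V=0 FIRE
t=9: input=4 -> V=12
t=10: input=3 -> V=0 FIRE
t=11: input=3 -> V=9
t=12: input=2 -> V=12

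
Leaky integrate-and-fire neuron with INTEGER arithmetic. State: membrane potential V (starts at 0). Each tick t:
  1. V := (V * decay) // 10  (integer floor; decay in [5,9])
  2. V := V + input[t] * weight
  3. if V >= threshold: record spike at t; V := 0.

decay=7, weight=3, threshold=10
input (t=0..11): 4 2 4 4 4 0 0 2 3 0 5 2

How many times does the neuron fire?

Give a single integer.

Answer: 6

Derivation:
t=0: input=4 -> V=0 FIRE
t=1: input=2 -> V=6
t=2: input=4 -> V=0 FIRE
t=3: input=4 -> V=0 FIRE
t=4: input=4 -> V=0 FIRE
t=5: input=0 -> V=0
t=6: input=0 -> V=0
t=7: input=2 -> V=6
t=8: input=3 -> V=0 FIRE
t=9: input=0 -> V=0
t=10: input=5 -> V=0 FIRE
t=11: input=2 -> V=6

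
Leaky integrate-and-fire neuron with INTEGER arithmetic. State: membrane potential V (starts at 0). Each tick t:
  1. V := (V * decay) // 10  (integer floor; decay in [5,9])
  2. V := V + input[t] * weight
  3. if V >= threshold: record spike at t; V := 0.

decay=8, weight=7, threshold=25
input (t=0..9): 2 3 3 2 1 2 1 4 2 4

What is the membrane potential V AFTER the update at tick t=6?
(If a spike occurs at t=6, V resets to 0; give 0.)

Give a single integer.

t=0: input=2 -> V=14
t=1: input=3 -> V=0 FIRE
t=2: input=3 -> V=21
t=3: input=2 -> V=0 FIRE
t=4: input=1 -> V=7
t=5: input=2 -> V=19
t=6: input=1 -> V=22
t=7: input=4 -> V=0 FIRE
t=8: input=2 -> V=14
t=9: input=4 -> V=0 FIRE

Answer: 22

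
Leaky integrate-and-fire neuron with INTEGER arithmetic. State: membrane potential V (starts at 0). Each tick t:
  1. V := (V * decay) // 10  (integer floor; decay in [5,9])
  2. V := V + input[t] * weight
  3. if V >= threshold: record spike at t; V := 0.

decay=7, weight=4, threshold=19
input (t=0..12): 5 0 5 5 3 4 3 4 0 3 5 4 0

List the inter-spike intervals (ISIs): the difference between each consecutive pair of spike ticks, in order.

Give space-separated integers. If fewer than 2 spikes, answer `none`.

Answer: 2 1 2 2 3

Derivation:
t=0: input=5 -> V=0 FIRE
t=1: input=0 -> V=0
t=2: input=5 -> V=0 FIRE
t=3: input=5 -> V=0 FIRE
t=4: input=3 -> V=12
t=5: input=4 -> V=0 FIRE
t=6: input=3 -> V=12
t=7: input=4 -> V=0 FIRE
t=8: input=0 -> V=0
t=9: input=3 -> V=12
t=10: input=5 -> V=0 FIRE
t=11: input=4 -> V=16
t=12: input=0 -> V=11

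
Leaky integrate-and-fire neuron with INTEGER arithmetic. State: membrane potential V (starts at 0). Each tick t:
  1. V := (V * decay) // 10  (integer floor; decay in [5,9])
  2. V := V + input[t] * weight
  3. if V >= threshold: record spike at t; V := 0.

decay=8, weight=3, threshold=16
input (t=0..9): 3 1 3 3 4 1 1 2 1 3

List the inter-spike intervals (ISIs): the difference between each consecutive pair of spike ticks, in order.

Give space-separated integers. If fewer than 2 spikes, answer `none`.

Answer: 2 5

Derivation:
t=0: input=3 -> V=9
t=1: input=1 -> V=10
t=2: input=3 -> V=0 FIRE
t=3: input=3 -> V=9
t=4: input=4 -> V=0 FIRE
t=5: input=1 -> V=3
t=6: input=1 -> V=5
t=7: input=2 -> V=10
t=8: input=1 -> V=11
t=9: input=3 -> V=0 FIRE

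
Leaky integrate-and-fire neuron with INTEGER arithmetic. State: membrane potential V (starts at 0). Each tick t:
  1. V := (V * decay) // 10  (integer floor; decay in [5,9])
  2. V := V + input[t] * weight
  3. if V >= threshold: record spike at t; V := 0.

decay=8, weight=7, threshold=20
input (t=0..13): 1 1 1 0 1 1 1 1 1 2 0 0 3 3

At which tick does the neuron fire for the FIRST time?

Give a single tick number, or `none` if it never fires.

Answer: 6

Derivation:
t=0: input=1 -> V=7
t=1: input=1 -> V=12
t=2: input=1 -> V=16
t=3: input=0 -> V=12
t=4: input=1 -> V=16
t=5: input=1 -> V=19
t=6: input=1 -> V=0 FIRE
t=7: input=1 -> V=7
t=8: input=1 -> V=12
t=9: input=2 -> V=0 FIRE
t=10: input=0 -> V=0
t=11: input=0 -> V=0
t=12: input=3 -> V=0 FIRE
t=13: input=3 -> V=0 FIRE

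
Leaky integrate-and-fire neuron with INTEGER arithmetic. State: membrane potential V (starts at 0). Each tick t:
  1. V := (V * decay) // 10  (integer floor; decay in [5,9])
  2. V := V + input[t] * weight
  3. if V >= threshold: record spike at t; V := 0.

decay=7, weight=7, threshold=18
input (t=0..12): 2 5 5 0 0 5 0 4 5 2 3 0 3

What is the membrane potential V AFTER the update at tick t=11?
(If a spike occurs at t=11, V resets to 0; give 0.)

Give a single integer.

t=0: input=2 -> V=14
t=1: input=5 -> V=0 FIRE
t=2: input=5 -> V=0 FIRE
t=3: input=0 -> V=0
t=4: input=0 -> V=0
t=5: input=5 -> V=0 FIRE
t=6: input=0 -> V=0
t=7: input=4 -> V=0 FIRE
t=8: input=5 -> V=0 FIRE
t=9: input=2 -> V=14
t=10: input=3 -> V=0 FIRE
t=11: input=0 -> V=0
t=12: input=3 -> V=0 FIRE

Answer: 0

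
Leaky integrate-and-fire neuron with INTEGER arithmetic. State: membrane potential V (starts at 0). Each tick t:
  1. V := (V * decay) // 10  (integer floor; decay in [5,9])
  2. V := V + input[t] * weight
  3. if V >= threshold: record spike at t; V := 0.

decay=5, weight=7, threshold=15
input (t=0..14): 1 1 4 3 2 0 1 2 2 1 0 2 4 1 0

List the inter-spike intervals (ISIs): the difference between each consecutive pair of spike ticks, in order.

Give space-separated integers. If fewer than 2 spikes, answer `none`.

t=0: input=1 -> V=7
t=1: input=1 -> V=10
t=2: input=4 -> V=0 FIRE
t=3: input=3 -> V=0 FIRE
t=4: input=2 -> V=14
t=5: input=0 -> V=7
t=6: input=1 -> V=10
t=7: input=2 -> V=0 FIRE
t=8: input=2 -> V=14
t=9: input=1 -> V=14
t=10: input=0 -> V=7
t=11: input=2 -> V=0 FIRE
t=12: input=4 -> V=0 FIRE
t=13: input=1 -> V=7
t=14: input=0 -> V=3

Answer: 1 4 4 1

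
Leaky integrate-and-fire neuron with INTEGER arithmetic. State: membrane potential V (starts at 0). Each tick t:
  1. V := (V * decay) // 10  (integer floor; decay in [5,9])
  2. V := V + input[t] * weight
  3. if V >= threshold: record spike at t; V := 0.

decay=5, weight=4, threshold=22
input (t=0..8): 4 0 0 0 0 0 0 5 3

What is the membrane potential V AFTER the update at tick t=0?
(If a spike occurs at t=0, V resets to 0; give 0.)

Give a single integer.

Answer: 16

Derivation:
t=0: input=4 -> V=16
t=1: input=0 -> V=8
t=2: input=0 -> V=4
t=3: input=0 -> V=2
t=4: input=0 -> V=1
t=5: input=0 -> V=0
t=6: input=0 -> V=0
t=7: input=5 -> V=20
t=8: input=3 -> V=0 FIRE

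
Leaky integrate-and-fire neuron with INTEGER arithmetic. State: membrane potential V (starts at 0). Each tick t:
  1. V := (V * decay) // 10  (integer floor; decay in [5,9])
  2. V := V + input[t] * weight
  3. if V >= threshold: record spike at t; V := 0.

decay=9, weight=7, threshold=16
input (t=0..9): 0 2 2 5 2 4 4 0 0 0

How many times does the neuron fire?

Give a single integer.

t=0: input=0 -> V=0
t=1: input=2 -> V=14
t=2: input=2 -> V=0 FIRE
t=3: input=5 -> V=0 FIRE
t=4: input=2 -> V=14
t=5: input=4 -> V=0 FIRE
t=6: input=4 -> V=0 FIRE
t=7: input=0 -> V=0
t=8: input=0 -> V=0
t=9: input=0 -> V=0

Answer: 4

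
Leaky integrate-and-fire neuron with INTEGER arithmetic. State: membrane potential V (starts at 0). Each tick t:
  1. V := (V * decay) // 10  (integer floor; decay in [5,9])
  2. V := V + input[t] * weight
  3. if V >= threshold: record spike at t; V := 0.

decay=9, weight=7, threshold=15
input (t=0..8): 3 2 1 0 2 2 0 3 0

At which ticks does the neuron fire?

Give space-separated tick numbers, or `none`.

Answer: 0 2 5 7

Derivation:
t=0: input=3 -> V=0 FIRE
t=1: input=2 -> V=14
t=2: input=1 -> V=0 FIRE
t=3: input=0 -> V=0
t=4: input=2 -> V=14
t=5: input=2 -> V=0 FIRE
t=6: input=0 -> V=0
t=7: input=3 -> V=0 FIRE
t=8: input=0 -> V=0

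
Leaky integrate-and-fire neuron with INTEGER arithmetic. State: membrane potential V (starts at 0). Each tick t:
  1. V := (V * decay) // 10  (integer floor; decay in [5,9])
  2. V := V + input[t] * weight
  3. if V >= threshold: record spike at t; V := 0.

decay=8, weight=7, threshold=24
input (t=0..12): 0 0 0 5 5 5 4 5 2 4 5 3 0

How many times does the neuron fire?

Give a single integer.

Answer: 7

Derivation:
t=0: input=0 -> V=0
t=1: input=0 -> V=0
t=2: input=0 -> V=0
t=3: input=5 -> V=0 FIRE
t=4: input=5 -> V=0 FIRE
t=5: input=5 -> V=0 FIRE
t=6: input=4 -> V=0 FIRE
t=7: input=5 -> V=0 FIRE
t=8: input=2 -> V=14
t=9: input=4 -> V=0 FIRE
t=10: input=5 -> V=0 FIRE
t=11: input=3 -> V=21
t=12: input=0 -> V=16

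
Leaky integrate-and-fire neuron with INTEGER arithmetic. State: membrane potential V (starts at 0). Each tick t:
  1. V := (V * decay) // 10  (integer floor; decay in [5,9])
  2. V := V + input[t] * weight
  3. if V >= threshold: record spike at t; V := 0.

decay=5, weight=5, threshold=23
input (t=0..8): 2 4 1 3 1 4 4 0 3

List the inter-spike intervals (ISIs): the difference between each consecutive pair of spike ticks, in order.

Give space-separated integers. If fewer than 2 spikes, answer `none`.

Answer: 4

Derivation:
t=0: input=2 -> V=10
t=1: input=4 -> V=0 FIRE
t=2: input=1 -> V=5
t=3: input=3 -> V=17
t=4: input=1 -> V=13
t=5: input=4 -> V=0 FIRE
t=6: input=4 -> V=20
t=7: input=0 -> V=10
t=8: input=3 -> V=20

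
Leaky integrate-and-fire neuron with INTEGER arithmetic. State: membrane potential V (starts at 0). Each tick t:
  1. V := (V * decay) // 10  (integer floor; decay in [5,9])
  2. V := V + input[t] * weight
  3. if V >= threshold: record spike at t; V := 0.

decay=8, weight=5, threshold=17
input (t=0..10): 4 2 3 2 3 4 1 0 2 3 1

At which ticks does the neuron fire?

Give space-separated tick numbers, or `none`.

Answer: 0 2 4 5 9

Derivation:
t=0: input=4 -> V=0 FIRE
t=1: input=2 -> V=10
t=2: input=3 -> V=0 FIRE
t=3: input=2 -> V=10
t=4: input=3 -> V=0 FIRE
t=5: input=4 -> V=0 FIRE
t=6: input=1 -> V=5
t=7: input=0 -> V=4
t=8: input=2 -> V=13
t=9: input=3 -> V=0 FIRE
t=10: input=1 -> V=5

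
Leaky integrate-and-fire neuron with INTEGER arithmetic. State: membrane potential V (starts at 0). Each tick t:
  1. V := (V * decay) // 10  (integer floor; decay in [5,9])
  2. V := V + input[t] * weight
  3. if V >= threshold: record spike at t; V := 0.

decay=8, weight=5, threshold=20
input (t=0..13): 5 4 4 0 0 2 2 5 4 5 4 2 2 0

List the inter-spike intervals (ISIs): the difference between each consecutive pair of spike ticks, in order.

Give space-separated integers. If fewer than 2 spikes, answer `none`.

t=0: input=5 -> V=0 FIRE
t=1: input=4 -> V=0 FIRE
t=2: input=4 -> V=0 FIRE
t=3: input=0 -> V=0
t=4: input=0 -> V=0
t=5: input=2 -> V=10
t=6: input=2 -> V=18
t=7: input=5 -> V=0 FIRE
t=8: input=4 -> V=0 FIRE
t=9: input=5 -> V=0 FIRE
t=10: input=4 -> V=0 FIRE
t=11: input=2 -> V=10
t=12: input=2 -> V=18
t=13: input=0 -> V=14

Answer: 1 1 5 1 1 1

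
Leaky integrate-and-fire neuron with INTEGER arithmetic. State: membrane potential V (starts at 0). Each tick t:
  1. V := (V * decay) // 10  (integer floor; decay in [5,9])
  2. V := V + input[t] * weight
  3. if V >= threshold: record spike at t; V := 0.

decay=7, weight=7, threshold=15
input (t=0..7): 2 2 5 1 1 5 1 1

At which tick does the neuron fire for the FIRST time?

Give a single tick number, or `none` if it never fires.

t=0: input=2 -> V=14
t=1: input=2 -> V=0 FIRE
t=2: input=5 -> V=0 FIRE
t=3: input=1 -> V=7
t=4: input=1 -> V=11
t=5: input=5 -> V=0 FIRE
t=6: input=1 -> V=7
t=7: input=1 -> V=11

Answer: 1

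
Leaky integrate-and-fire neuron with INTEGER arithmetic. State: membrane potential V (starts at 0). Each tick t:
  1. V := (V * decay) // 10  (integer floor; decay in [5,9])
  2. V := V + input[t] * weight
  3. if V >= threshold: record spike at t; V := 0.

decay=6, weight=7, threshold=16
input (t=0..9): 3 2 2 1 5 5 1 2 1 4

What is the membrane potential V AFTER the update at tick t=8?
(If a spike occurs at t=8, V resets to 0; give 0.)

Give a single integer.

Answer: 7

Derivation:
t=0: input=3 -> V=0 FIRE
t=1: input=2 -> V=14
t=2: input=2 -> V=0 FIRE
t=3: input=1 -> V=7
t=4: input=5 -> V=0 FIRE
t=5: input=5 -> V=0 FIRE
t=6: input=1 -> V=7
t=7: input=2 -> V=0 FIRE
t=8: input=1 -> V=7
t=9: input=4 -> V=0 FIRE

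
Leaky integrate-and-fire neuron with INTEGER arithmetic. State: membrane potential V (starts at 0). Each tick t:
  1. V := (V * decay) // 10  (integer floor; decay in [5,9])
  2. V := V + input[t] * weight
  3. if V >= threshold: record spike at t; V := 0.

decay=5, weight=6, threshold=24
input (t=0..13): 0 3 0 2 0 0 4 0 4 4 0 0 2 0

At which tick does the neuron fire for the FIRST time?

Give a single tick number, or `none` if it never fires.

t=0: input=0 -> V=0
t=1: input=3 -> V=18
t=2: input=0 -> V=9
t=3: input=2 -> V=16
t=4: input=0 -> V=8
t=5: input=0 -> V=4
t=6: input=4 -> V=0 FIRE
t=7: input=0 -> V=0
t=8: input=4 -> V=0 FIRE
t=9: input=4 -> V=0 FIRE
t=10: input=0 -> V=0
t=11: input=0 -> V=0
t=12: input=2 -> V=12
t=13: input=0 -> V=6

Answer: 6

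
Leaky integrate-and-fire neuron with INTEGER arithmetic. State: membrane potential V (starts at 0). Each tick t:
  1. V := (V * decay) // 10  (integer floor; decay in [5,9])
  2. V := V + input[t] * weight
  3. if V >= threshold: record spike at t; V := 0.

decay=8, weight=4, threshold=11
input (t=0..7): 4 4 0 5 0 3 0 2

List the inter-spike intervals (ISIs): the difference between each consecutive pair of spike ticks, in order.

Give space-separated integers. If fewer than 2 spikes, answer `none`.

t=0: input=4 -> V=0 FIRE
t=1: input=4 -> V=0 FIRE
t=2: input=0 -> V=0
t=3: input=5 -> V=0 FIRE
t=4: input=0 -> V=0
t=5: input=3 -> V=0 FIRE
t=6: input=0 -> V=0
t=7: input=2 -> V=8

Answer: 1 2 2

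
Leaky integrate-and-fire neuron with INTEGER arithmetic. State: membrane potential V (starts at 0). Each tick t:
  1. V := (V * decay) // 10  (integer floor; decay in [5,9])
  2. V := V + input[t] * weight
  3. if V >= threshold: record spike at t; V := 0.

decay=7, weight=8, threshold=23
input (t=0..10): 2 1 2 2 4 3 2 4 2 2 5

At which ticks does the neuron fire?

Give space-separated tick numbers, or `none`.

t=0: input=2 -> V=16
t=1: input=1 -> V=19
t=2: input=2 -> V=0 FIRE
t=3: input=2 -> V=16
t=4: input=4 -> V=0 FIRE
t=5: input=3 -> V=0 FIRE
t=6: input=2 -> V=16
t=7: input=4 -> V=0 FIRE
t=8: input=2 -> V=16
t=9: input=2 -> V=0 FIRE
t=10: input=5 -> V=0 FIRE

Answer: 2 4 5 7 9 10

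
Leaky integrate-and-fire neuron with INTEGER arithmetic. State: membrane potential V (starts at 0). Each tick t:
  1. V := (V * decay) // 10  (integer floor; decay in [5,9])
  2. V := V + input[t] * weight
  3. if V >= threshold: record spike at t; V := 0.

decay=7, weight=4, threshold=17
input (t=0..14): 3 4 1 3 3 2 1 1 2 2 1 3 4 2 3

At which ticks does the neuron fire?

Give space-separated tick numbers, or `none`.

Answer: 1 4 9 12 14

Derivation:
t=0: input=3 -> V=12
t=1: input=4 -> V=0 FIRE
t=2: input=1 -> V=4
t=3: input=3 -> V=14
t=4: input=3 -> V=0 FIRE
t=5: input=2 -> V=8
t=6: input=1 -> V=9
t=7: input=1 -> V=10
t=8: input=2 -> V=15
t=9: input=2 -> V=0 FIRE
t=10: input=1 -> V=4
t=11: input=3 -> V=14
t=12: input=4 -> V=0 FIRE
t=13: input=2 -> V=8
t=14: input=3 -> V=0 FIRE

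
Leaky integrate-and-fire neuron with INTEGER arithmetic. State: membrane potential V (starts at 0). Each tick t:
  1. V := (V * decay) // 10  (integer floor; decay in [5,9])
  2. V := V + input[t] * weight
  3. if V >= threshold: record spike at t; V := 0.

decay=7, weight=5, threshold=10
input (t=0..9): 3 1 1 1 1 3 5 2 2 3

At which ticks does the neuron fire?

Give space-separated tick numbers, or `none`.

Answer: 0 3 5 6 7 8 9

Derivation:
t=0: input=3 -> V=0 FIRE
t=1: input=1 -> V=5
t=2: input=1 -> V=8
t=3: input=1 -> V=0 FIRE
t=4: input=1 -> V=5
t=5: input=3 -> V=0 FIRE
t=6: input=5 -> V=0 FIRE
t=7: input=2 -> V=0 FIRE
t=8: input=2 -> V=0 FIRE
t=9: input=3 -> V=0 FIRE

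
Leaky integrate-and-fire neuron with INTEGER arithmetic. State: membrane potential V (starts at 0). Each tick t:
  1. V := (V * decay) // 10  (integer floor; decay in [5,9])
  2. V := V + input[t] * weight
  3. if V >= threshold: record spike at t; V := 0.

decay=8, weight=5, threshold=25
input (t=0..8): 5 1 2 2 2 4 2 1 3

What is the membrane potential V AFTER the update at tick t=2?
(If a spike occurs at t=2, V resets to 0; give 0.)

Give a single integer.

t=0: input=5 -> V=0 FIRE
t=1: input=1 -> V=5
t=2: input=2 -> V=14
t=3: input=2 -> V=21
t=4: input=2 -> V=0 FIRE
t=5: input=4 -> V=20
t=6: input=2 -> V=0 FIRE
t=7: input=1 -> V=5
t=8: input=3 -> V=19

Answer: 14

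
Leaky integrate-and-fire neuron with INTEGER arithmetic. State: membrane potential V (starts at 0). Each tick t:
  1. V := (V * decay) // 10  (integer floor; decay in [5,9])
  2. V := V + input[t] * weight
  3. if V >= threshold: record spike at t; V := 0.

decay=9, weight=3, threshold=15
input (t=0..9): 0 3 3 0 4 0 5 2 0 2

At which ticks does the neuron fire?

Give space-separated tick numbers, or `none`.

Answer: 2 6

Derivation:
t=0: input=0 -> V=0
t=1: input=3 -> V=9
t=2: input=3 -> V=0 FIRE
t=3: input=0 -> V=0
t=4: input=4 -> V=12
t=5: input=0 -> V=10
t=6: input=5 -> V=0 FIRE
t=7: input=2 -> V=6
t=8: input=0 -> V=5
t=9: input=2 -> V=10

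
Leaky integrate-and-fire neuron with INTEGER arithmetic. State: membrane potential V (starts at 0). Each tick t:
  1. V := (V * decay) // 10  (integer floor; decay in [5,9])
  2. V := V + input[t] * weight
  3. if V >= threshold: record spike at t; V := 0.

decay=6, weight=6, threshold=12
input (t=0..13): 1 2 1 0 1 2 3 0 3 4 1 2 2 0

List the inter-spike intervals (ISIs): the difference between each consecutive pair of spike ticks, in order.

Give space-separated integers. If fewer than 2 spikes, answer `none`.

Answer: 4 1 2 1 2 1

Derivation:
t=0: input=1 -> V=6
t=1: input=2 -> V=0 FIRE
t=2: input=1 -> V=6
t=3: input=0 -> V=3
t=4: input=1 -> V=7
t=5: input=2 -> V=0 FIRE
t=6: input=3 -> V=0 FIRE
t=7: input=0 -> V=0
t=8: input=3 -> V=0 FIRE
t=9: input=4 -> V=0 FIRE
t=10: input=1 -> V=6
t=11: input=2 -> V=0 FIRE
t=12: input=2 -> V=0 FIRE
t=13: input=0 -> V=0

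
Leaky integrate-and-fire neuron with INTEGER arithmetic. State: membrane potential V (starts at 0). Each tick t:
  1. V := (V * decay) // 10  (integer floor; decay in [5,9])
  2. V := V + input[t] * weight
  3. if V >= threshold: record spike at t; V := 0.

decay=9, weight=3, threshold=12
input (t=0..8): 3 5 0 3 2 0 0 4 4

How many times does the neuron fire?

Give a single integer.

t=0: input=3 -> V=9
t=1: input=5 -> V=0 FIRE
t=2: input=0 -> V=0
t=3: input=3 -> V=9
t=4: input=2 -> V=0 FIRE
t=5: input=0 -> V=0
t=6: input=0 -> V=0
t=7: input=4 -> V=0 FIRE
t=8: input=4 -> V=0 FIRE

Answer: 4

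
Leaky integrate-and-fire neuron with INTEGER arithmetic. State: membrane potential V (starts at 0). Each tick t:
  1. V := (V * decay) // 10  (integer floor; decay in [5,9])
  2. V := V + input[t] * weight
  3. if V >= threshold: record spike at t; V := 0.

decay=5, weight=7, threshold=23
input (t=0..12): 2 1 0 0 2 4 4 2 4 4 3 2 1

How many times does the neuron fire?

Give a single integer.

t=0: input=2 -> V=14
t=1: input=1 -> V=14
t=2: input=0 -> V=7
t=3: input=0 -> V=3
t=4: input=2 -> V=15
t=5: input=4 -> V=0 FIRE
t=6: input=4 -> V=0 FIRE
t=7: input=2 -> V=14
t=8: input=4 -> V=0 FIRE
t=9: input=4 -> V=0 FIRE
t=10: input=3 -> V=21
t=11: input=2 -> V=0 FIRE
t=12: input=1 -> V=7

Answer: 5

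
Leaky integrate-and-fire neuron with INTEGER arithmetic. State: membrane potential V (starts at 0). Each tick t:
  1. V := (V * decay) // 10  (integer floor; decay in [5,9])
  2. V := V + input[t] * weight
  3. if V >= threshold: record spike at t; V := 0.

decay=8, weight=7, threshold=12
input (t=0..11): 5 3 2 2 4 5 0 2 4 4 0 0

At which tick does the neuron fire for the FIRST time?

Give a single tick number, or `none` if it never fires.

t=0: input=5 -> V=0 FIRE
t=1: input=3 -> V=0 FIRE
t=2: input=2 -> V=0 FIRE
t=3: input=2 -> V=0 FIRE
t=4: input=4 -> V=0 FIRE
t=5: input=5 -> V=0 FIRE
t=6: input=0 -> V=0
t=7: input=2 -> V=0 FIRE
t=8: input=4 -> V=0 FIRE
t=9: input=4 -> V=0 FIRE
t=10: input=0 -> V=0
t=11: input=0 -> V=0

Answer: 0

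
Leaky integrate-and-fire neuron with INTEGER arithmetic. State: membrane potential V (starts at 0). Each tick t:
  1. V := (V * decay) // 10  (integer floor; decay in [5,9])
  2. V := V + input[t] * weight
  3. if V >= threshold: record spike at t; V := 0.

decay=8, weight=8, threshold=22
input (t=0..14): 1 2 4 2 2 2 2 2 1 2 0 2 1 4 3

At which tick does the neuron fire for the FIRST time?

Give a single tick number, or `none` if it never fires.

t=0: input=1 -> V=8
t=1: input=2 -> V=0 FIRE
t=2: input=4 -> V=0 FIRE
t=3: input=2 -> V=16
t=4: input=2 -> V=0 FIRE
t=5: input=2 -> V=16
t=6: input=2 -> V=0 FIRE
t=7: input=2 -> V=16
t=8: input=1 -> V=20
t=9: input=2 -> V=0 FIRE
t=10: input=0 -> V=0
t=11: input=2 -> V=16
t=12: input=1 -> V=20
t=13: input=4 -> V=0 FIRE
t=14: input=3 -> V=0 FIRE

Answer: 1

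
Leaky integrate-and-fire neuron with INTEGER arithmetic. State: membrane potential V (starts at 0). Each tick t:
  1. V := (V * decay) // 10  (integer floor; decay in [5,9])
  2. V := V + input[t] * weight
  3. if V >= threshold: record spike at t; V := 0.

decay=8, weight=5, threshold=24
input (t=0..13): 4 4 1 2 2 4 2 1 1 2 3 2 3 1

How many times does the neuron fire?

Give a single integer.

Answer: 3

Derivation:
t=0: input=4 -> V=20
t=1: input=4 -> V=0 FIRE
t=2: input=1 -> V=5
t=3: input=2 -> V=14
t=4: input=2 -> V=21
t=5: input=4 -> V=0 FIRE
t=6: input=2 -> V=10
t=7: input=1 -> V=13
t=8: input=1 -> V=15
t=9: input=2 -> V=22
t=10: input=3 -> V=0 FIRE
t=11: input=2 -> V=10
t=12: input=3 -> V=23
t=13: input=1 -> V=23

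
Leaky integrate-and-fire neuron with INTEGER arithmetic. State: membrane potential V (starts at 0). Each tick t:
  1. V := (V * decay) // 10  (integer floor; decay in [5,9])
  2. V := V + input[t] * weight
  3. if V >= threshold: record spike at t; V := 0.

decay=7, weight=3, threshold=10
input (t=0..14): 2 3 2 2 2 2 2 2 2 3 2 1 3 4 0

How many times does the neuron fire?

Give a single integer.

Answer: 7

Derivation:
t=0: input=2 -> V=6
t=1: input=3 -> V=0 FIRE
t=2: input=2 -> V=6
t=3: input=2 -> V=0 FIRE
t=4: input=2 -> V=6
t=5: input=2 -> V=0 FIRE
t=6: input=2 -> V=6
t=7: input=2 -> V=0 FIRE
t=8: input=2 -> V=6
t=9: input=3 -> V=0 FIRE
t=10: input=2 -> V=6
t=11: input=1 -> V=7
t=12: input=3 -> V=0 FIRE
t=13: input=4 -> V=0 FIRE
t=14: input=0 -> V=0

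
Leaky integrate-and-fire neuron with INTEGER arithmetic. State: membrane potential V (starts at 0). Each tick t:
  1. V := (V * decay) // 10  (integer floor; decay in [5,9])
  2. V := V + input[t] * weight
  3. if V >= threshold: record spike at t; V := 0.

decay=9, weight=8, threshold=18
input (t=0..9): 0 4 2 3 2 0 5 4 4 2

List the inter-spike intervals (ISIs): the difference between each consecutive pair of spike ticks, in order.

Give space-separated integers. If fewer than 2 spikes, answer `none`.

t=0: input=0 -> V=0
t=1: input=4 -> V=0 FIRE
t=2: input=2 -> V=16
t=3: input=3 -> V=0 FIRE
t=4: input=2 -> V=16
t=5: input=0 -> V=14
t=6: input=5 -> V=0 FIRE
t=7: input=4 -> V=0 FIRE
t=8: input=4 -> V=0 FIRE
t=9: input=2 -> V=16

Answer: 2 3 1 1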